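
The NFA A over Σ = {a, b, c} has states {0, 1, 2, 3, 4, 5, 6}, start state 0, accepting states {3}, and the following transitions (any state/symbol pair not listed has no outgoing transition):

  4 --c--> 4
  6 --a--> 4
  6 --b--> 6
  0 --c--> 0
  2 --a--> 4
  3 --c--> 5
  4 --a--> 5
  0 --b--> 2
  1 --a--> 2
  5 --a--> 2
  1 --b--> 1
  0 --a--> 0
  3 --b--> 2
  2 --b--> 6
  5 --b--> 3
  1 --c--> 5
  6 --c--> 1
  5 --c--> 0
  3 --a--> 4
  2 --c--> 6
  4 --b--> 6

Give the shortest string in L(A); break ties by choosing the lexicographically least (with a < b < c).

baab

A breadth-first search from 0 reaches an accepting state first via the path 0 → 2 → 4 → 5 → 3 on input baab.
No string of length < 4 is accepted (BFS exhausts all shorter strings without reaching an accepting state), and baab is the lexicographically least accepting string of length 4.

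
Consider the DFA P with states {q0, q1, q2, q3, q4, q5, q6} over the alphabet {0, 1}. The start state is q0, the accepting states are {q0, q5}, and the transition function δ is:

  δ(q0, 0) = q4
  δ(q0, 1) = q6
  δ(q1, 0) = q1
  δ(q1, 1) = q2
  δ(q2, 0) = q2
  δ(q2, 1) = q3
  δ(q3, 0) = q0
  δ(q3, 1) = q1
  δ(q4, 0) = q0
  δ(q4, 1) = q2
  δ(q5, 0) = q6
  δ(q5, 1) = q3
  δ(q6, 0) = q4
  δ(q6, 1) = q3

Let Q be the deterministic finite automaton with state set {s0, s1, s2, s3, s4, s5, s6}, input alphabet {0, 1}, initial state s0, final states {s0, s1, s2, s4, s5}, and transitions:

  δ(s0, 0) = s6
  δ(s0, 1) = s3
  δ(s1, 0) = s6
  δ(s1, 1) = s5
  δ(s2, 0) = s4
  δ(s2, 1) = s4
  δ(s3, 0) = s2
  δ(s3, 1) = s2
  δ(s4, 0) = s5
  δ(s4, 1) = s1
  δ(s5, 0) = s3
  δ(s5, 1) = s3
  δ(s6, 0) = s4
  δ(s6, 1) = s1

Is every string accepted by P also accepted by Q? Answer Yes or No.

No

The string 0000 is in L(P) but not in L(Q).
So L(P) ⊄ L(Q).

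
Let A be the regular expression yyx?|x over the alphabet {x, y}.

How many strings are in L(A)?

3

The expression has no Kleene star, so L(A) is finite. Expanding the alternatives gives {x, yy, yyx}.
That is 1 of length 1, 1 of length 2, 1 of length 3: 3 strings in all.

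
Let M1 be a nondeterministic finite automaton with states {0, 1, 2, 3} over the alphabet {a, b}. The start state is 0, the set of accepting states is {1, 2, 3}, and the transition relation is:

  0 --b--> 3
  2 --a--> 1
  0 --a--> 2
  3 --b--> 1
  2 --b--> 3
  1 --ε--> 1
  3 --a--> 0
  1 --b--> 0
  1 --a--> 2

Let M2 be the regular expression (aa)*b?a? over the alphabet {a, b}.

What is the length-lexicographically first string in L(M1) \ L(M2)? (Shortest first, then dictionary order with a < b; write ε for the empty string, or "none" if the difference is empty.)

The string ab is accepted by M1 but not by M2.
No shorter string lies in the difference, and ab is the lexicographically first length-2 string in L(M1) \ L(M2).

ab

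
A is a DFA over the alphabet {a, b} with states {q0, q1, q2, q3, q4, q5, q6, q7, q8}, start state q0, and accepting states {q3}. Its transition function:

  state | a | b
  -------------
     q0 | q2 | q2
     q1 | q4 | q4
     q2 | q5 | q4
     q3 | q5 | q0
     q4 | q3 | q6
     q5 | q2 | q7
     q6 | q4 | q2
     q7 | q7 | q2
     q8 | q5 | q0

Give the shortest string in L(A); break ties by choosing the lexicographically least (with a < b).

A breadth-first search from q0 reaches an accepting state first via the path q0 → q2 → q4 → q3 on input aba.
No string of length < 3 is accepted (BFS exhausts all shorter strings without reaching an accepting state), and aba is the lexicographically least accepting string of length 3.

aba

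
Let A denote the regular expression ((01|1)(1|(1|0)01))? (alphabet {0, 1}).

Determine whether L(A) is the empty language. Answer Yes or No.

No

The empty string ε matches the expression, so it belongs to L(A).
Since L(A) contains at least one string, it is not empty.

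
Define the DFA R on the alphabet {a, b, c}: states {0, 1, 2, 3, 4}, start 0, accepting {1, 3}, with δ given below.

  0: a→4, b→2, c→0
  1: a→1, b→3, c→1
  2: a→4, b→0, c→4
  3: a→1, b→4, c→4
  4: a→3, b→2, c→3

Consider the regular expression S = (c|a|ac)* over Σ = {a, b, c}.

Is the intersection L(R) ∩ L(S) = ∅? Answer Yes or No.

No

The string aa is accepted by both R and S.
Hence L(R) ∩ L(S) ≠ ∅.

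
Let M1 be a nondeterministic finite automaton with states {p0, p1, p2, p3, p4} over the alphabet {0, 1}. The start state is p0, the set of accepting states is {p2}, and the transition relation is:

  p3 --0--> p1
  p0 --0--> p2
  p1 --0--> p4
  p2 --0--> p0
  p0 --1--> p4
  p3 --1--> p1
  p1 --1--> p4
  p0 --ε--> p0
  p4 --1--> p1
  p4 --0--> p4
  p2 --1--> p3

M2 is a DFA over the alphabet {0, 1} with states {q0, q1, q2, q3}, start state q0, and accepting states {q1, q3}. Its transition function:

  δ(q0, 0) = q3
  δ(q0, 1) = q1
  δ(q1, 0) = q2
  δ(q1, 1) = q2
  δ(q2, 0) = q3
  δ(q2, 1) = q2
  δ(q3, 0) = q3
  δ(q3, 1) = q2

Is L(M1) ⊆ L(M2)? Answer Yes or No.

Exploring the product automaton M1 × M2 from the start pair (p0, q0), following both machines on each input symbol, reaches 9 state pairs: (p0, q0), (p2, q3), (p4, q1), (p0, q3), (p3, q2), (p4, q2), (p1, q2), (p1, q3), (p4, q3).
M1 accepts in {p2} and M2 accepts in {q1, q3}. The reachable pairs whose M1-component is accepting are (p2, q3); in each of them the M2-component is accepting too, so the product for L(M1) \ L(M2) (M1-component accepting, M2-component rejecting) has no reachable accepting pair and the difference is empty.
Hence every string in L(M1) is also in L(M2).

Yes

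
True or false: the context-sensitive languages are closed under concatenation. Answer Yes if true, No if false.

With disjoint nonterminals (and terminals first replaced by fresh nonterminal copies so contexts cannot straddle the boundary), S → S₁S₂ added to two noncontracting grammars is noncontracting and generates L₁L₂; equivalently an LBA guesses the split point and checks each part in place.
So the context-sensitive languages are closed under concatenation.

Yes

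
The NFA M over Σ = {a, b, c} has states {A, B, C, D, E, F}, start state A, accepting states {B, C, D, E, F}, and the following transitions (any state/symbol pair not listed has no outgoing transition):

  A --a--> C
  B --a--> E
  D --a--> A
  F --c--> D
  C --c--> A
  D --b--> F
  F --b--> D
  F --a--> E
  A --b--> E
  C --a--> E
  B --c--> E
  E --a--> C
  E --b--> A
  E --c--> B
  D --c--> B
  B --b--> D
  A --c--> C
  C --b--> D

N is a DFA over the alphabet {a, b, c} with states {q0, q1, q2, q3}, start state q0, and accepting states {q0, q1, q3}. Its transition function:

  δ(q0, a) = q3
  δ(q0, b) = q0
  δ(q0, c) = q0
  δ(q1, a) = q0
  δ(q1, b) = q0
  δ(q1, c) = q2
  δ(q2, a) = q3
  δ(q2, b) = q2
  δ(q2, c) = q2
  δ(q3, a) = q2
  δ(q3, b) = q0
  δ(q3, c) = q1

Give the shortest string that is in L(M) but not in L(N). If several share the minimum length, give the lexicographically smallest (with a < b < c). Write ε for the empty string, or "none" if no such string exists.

The string aa is accepted by M but not by N.
No shorter string lies in the difference, and aa is the lexicographically first length-2 string in L(M) \ L(N).

aa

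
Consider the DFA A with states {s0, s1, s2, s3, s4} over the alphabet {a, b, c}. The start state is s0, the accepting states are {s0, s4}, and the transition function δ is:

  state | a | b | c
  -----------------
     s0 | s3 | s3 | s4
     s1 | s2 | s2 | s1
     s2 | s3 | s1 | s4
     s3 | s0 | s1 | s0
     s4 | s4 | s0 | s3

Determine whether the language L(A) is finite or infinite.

State s0 is reachable from the start and can reach an accepting state, and it lies on the cycle s0 → s3 → s0.
Traversing that cycle any number of times yields accepted strings of unbounded length, so the language is infinite.

infinite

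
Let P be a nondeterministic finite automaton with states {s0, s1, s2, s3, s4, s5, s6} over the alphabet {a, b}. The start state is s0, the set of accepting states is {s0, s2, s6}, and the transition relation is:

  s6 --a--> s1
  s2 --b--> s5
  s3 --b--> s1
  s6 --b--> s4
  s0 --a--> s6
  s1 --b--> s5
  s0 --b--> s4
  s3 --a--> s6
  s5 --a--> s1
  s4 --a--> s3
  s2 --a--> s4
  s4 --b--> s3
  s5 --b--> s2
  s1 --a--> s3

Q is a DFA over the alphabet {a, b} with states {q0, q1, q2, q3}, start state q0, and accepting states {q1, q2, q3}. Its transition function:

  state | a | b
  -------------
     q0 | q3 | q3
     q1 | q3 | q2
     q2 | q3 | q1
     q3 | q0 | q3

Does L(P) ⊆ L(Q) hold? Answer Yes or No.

No

The empty string ε is in L(P) but not in L(Q).
So L(P) ⊄ L(Q).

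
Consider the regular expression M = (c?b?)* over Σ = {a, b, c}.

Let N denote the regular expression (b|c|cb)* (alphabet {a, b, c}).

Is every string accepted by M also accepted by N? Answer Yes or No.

Yes

Converting the expression M to a DFA (subset construction, then merging equivalent states) gives the minimal DFA with states {m0, m1}, start state m0, accepting states {m0} and transitions m0: a→m1, b→m0, c→m0; m1: a→m1, b→m1, c→m1.
Converting the expression N to a DFA (subset construction, then merging equivalent states) gives the minimal DFA with states {n0, n1}, start state n0, accepting states {n0} and transitions n0: a→n1, b→n0, c→n0; n1: a→n1, b→n1, c→n1.
Exploring the product automaton M × N from the start pair (m0, n0), following both machines on each input symbol, reaches 2 state pairs: (m0, n0), (m1, n1).
M accepts in {m0} and N accepts in {n0}. The reachable pairs whose M-component is accepting are (m0, n0); in each of them the N-component is accepting too, so the product for L(M) \ L(N) (M-component accepting, N-component rejecting) has no reachable accepting pair and the difference is empty.
Hence every string in L(M) is also in L(N).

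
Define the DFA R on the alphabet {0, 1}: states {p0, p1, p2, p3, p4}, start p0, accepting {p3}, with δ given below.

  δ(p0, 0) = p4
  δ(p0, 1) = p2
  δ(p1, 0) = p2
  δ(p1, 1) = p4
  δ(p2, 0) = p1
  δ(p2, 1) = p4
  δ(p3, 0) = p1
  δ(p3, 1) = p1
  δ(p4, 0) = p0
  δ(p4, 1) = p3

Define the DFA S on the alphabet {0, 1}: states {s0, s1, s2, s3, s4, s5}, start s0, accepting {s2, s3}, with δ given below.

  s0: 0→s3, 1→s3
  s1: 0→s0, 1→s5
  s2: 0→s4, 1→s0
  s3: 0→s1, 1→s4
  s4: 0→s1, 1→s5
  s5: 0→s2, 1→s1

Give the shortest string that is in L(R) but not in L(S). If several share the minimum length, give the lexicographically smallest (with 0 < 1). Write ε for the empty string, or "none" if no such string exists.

01

The string 01 is accepted by R but not by S.
No shorter string lies in the difference, and 01 is the lexicographically first length-2 string in L(R) \ L(S).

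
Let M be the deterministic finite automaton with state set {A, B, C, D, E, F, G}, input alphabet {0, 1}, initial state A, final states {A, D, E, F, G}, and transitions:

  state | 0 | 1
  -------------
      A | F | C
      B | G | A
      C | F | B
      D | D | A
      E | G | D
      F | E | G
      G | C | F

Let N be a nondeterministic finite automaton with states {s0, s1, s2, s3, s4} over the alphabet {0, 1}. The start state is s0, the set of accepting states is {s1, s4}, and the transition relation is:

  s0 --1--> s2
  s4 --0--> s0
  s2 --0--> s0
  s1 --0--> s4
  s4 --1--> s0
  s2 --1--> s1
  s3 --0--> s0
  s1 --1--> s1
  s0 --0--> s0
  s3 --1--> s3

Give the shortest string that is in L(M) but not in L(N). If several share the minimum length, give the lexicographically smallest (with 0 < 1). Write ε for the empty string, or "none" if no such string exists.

The empty string ε is accepted by M but not by N.
Since ε is the unique shortest string, it is the required witness.

ε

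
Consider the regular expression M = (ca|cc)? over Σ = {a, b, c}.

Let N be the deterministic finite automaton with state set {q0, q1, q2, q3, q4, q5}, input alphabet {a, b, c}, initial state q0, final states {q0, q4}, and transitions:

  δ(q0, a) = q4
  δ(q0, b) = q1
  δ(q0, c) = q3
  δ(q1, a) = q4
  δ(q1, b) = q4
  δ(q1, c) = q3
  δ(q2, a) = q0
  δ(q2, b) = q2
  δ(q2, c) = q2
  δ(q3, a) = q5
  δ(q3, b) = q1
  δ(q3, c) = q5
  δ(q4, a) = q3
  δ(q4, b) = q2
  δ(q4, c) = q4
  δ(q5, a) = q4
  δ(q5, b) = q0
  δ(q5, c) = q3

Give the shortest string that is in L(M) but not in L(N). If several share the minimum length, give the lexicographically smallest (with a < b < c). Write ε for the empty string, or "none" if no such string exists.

The string ca is accepted by M but not by N.
No shorter string lies in the difference, and ca is the lexicographically first length-2 string in L(M) \ L(N).

ca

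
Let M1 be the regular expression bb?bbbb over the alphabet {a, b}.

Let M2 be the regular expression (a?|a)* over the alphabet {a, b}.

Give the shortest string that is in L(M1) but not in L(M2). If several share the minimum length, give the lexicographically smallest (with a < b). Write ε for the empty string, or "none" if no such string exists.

The string bbbbb is accepted by M1 but not by M2.
No shorter string lies in the difference, and bbbbb is the lexicographically first length-5 string in L(M1) \ L(M2).

bbbbb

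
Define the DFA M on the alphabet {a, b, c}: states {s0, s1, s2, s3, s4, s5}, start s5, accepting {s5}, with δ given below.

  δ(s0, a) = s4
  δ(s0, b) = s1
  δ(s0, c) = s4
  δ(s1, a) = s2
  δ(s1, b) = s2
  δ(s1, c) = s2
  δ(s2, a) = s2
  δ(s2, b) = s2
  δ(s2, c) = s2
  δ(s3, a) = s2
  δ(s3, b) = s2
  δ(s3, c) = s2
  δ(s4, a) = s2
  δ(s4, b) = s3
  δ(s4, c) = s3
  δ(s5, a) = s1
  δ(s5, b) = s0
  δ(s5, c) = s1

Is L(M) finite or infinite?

The useful states (reachable from s5 and able to reach an accepting state) are {s5}.
Restricted to these states the transition graph has no cycle, so every accepting path has bounded length and L is finite.

finite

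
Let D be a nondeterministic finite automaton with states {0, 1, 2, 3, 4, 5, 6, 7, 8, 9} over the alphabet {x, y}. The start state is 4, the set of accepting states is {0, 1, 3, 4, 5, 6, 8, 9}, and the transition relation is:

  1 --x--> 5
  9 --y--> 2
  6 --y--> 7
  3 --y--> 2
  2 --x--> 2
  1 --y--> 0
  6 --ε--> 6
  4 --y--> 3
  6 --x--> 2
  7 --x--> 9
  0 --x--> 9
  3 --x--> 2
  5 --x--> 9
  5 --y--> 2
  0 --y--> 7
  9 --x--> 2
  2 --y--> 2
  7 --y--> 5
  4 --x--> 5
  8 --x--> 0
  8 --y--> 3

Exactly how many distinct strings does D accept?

4

The useful subgraph on states {3, 4, 5, 9} is acyclic, so L(D) is finite; the longest accepting path visits 3 useful states, giving maximum string length 2.
Counting accepting paths from 4 by length: 1 of length 0, 2 of length 1, 1 of length 2. Total 4.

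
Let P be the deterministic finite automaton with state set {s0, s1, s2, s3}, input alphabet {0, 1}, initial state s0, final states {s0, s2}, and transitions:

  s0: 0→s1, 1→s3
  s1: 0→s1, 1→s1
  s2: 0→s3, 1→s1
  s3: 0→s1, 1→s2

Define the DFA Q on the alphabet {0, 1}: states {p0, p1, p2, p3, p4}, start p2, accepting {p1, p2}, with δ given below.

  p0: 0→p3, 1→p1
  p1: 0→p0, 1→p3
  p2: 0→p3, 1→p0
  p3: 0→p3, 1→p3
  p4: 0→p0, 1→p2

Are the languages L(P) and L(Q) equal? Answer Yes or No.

Exploring the product automaton P × Q from the start pair (s0, p2), following both machines on each input symbol, reaches 4 state pairs: (s0, p2), (s1, p3), (s3, p0), (s2, p1).
P accepts in {s0, s2} and Q accepts in {p1, p2}. In every reachable pair the two components are either both accepting — (s0, p2), (s2, p1) — or both non-accepting, so no string is accepted by exactly one of the machines: L(P) \ L(Q) and L(Q) \ L(P) are both empty.
Hence every string is accepted by P iff it is accepted by Q, and the two languages coincide.

Yes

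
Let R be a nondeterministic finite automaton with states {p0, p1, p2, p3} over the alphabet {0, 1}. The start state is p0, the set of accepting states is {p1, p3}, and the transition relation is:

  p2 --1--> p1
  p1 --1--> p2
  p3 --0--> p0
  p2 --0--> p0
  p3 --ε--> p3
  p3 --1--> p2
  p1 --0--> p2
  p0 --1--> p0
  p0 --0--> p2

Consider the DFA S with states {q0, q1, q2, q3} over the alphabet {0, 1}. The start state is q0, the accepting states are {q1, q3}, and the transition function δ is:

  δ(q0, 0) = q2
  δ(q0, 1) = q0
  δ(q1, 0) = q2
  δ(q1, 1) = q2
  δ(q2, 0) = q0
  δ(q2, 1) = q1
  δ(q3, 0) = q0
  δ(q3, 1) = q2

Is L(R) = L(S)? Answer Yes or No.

Yes

Exploring the product automaton R × S from the start pair (p0, q0), following both machines on each input symbol, reaches 3 state pairs: (p0, q0), (p2, q2), (p1, q1).
R accepts in {p1, p3} and S accepts in {q1, q3}. In every reachable pair the two components are either both accepting — (p1, q1) — or both non-accepting, so no string is accepted by exactly one of the machines: L(R) \ L(S) and L(S) \ L(R) are both empty.
Hence every string is accepted by R iff it is accepted by S, and the two languages coincide.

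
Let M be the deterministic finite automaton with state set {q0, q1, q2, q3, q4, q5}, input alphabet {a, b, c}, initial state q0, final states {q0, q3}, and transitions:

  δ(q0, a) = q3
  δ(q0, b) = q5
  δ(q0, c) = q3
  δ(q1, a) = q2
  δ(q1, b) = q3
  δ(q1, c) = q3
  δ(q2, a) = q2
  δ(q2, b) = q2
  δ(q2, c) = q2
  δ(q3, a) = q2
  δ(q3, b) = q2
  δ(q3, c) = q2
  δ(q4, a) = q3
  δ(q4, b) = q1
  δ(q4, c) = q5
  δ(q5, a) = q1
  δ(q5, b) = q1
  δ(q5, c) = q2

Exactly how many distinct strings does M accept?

The useful subgraph on states {q0, q1, q3, q5} is acyclic, so L(M) is finite; the longest accepting path visits 4 useful states, giving maximum string length 3.
Counting accepting paths from q0 by length: 1 of length 0, 2 of length 1, 4 of length 3. Total 7.

7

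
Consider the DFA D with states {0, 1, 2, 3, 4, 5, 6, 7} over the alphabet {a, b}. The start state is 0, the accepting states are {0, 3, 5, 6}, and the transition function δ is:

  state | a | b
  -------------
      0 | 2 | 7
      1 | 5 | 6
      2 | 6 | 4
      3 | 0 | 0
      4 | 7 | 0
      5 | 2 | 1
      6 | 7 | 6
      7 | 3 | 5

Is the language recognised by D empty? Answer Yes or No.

No

The empty string ε is accepted: the run 0 ends in the accepting state 0.
Since at least one string is accepted, L(D) is not empty.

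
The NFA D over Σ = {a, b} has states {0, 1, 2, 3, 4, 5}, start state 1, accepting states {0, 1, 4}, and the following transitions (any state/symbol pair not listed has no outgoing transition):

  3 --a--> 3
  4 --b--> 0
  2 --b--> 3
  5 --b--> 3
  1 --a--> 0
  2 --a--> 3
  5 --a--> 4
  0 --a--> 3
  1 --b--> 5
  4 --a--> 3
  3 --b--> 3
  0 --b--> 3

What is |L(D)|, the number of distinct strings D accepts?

4

The useful subgraph on states {0, 1, 4, 5} is acyclic, so L(D) is finite; the longest accepting path visits 4 useful states, giving maximum string length 3.
Counting accepting paths from 1 by length: 1 of length 0, 1 of length 1, 1 of length 2, 1 of length 3. Total 4.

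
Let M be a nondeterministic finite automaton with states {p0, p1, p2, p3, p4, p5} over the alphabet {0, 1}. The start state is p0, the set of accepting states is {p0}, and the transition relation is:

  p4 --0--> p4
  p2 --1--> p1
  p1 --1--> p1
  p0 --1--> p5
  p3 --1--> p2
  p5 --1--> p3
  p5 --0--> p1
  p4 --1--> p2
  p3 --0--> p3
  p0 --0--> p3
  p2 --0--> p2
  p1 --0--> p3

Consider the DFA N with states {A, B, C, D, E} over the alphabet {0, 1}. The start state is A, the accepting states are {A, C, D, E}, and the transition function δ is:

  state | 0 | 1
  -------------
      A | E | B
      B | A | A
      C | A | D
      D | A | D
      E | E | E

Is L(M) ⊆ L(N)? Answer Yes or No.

Exploring the product automaton M × N from the start pair (p0, A), following both machines on each input symbol, reaches 10 state pairs: (p0, A), (p3, E), (p5, B), (p2, E), (p1, A), (p3, A), (p1, E), (p1, B), (p2, B), (p2, A).
M accepts in {p0} and N accepts in {A, C, D, E}. The reachable pairs whose M-component is accepting are (p0, A); in each of them the N-component is accepting too, so the product for L(M) \ L(N) (M-component accepting, N-component rejecting) has no reachable accepting pair and the difference is empty.
Hence every string in L(M) is also in L(N).

Yes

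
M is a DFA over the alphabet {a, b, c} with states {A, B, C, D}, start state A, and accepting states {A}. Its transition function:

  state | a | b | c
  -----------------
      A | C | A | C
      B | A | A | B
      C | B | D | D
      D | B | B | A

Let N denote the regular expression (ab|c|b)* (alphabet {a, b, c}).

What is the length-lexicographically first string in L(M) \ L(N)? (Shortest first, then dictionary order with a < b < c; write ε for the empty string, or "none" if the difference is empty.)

The string aaa is accepted by M but not by N.
No shorter string lies in the difference, and aaa is the lexicographically first length-3 string in L(M) \ L(N).

aaa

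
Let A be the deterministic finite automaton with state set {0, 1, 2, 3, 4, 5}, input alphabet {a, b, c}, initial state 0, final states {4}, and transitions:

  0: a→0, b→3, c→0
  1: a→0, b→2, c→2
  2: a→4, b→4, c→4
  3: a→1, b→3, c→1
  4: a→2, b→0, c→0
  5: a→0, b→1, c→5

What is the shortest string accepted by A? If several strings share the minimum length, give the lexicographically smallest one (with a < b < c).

baba

A breadth-first search from 0 reaches an accepting state first via the path 0 → 3 → 1 → 2 → 4 on input baba.
No string of length < 4 is accepted (BFS exhausts all shorter strings without reaching an accepting state), and baba is the lexicographically least accepting string of length 4.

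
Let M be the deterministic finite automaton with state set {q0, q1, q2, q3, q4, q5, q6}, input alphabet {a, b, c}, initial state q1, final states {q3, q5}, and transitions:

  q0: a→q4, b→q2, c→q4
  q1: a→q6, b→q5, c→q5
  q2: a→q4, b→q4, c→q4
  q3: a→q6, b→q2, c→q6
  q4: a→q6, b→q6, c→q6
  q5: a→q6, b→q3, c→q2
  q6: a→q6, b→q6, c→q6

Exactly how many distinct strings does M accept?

The useful subgraph on states {q1, q3, q5} is acyclic, so L(M) is finite; the longest accepting path visits 3 useful states, giving maximum string length 2.
Counting accepting paths from q1 by length: 2 of length 1, 2 of length 2. Total 4.

4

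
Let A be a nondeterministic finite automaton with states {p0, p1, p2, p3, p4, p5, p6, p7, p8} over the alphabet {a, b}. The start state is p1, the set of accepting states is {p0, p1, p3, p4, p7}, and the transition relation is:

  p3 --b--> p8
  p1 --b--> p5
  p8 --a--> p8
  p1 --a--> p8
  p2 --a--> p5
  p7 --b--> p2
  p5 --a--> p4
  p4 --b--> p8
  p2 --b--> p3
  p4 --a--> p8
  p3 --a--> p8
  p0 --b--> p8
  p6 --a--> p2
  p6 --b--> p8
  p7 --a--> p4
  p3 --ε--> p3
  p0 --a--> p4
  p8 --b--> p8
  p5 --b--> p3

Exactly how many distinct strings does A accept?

3

The useful subgraph on states {p1, p3, p4, p5} is acyclic, so L(A) is finite; the longest accepting path visits 3 useful states, giving maximum string length 2.
Counting accepting paths from p1 by length: 1 of length 0, 2 of length 2. Total 3.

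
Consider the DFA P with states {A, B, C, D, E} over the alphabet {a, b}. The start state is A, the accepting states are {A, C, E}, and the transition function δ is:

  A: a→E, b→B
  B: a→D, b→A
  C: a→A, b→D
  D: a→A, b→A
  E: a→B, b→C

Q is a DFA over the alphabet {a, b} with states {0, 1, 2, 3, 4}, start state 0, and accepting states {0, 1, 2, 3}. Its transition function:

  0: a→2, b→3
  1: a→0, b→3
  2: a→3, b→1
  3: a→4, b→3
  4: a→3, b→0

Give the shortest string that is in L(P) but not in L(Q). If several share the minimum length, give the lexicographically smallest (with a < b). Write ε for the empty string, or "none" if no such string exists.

The string bba is accepted by P but not by Q.
No shorter string lies in the difference, and bba is the lexicographically first length-3 string in L(P) \ L(Q).

bba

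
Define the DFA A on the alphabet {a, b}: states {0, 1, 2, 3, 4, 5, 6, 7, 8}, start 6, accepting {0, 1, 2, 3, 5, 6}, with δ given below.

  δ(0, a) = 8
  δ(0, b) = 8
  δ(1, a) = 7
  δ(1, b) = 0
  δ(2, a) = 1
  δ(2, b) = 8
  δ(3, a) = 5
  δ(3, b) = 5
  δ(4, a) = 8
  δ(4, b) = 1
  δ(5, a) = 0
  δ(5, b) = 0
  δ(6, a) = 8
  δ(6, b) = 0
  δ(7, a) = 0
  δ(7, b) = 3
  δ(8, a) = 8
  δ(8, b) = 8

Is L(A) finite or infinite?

finite

The useful states (reachable from 6 and able to reach an accepting state) are {0, 6}.
Restricted to these states the transition graph has no cycle, so every accepting path has bounded length and L is finite.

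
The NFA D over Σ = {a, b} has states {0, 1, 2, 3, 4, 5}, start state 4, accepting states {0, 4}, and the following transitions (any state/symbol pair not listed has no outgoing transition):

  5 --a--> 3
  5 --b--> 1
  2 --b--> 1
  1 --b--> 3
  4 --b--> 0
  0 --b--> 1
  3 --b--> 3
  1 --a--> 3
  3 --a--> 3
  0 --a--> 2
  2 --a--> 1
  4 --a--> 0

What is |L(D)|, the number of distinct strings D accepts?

3

The useful subgraph on states {0, 4} is acyclic, so L(D) is finite; the longest accepting path visits 2 useful states, giving maximum string length 1.
Counting accepting paths from 4 by length: 1 of length 0, 2 of length 1. Total 3.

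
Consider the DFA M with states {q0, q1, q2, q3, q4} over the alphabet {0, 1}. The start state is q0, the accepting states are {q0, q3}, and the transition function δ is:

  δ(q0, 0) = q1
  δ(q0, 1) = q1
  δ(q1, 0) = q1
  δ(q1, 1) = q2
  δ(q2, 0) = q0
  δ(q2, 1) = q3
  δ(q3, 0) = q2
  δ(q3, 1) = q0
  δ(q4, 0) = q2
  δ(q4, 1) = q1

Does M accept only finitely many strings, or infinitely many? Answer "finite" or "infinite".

infinite

State q1 is reachable from the start and can reach an accepting state, and it lies on the cycle q1 → q1.
Traversing that cycle any number of times yields accepted strings of unbounded length, so the language is infinite.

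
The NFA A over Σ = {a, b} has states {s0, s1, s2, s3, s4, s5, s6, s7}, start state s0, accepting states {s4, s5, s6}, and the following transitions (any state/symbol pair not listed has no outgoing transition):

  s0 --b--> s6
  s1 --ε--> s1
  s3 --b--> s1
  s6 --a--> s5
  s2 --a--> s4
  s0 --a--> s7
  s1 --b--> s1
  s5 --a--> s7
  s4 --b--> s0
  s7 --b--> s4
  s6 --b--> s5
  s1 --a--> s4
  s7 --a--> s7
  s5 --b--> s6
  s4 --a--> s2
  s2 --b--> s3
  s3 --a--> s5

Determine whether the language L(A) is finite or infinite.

infinite

State s6 is reachable from the start and can reach an accepting state, and it lies on the cycle s6 → s5 → s6.
Traversing that cycle any number of times yields accepted strings of unbounded length, so the language is infinite.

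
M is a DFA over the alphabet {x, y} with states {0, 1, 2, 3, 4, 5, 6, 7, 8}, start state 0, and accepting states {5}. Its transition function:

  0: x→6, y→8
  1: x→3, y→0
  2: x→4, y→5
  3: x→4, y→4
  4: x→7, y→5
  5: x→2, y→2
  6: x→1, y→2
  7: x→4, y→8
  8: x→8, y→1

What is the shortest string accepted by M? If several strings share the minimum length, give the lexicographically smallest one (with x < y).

xyy

A breadth-first search from 0 reaches an accepting state first via the path 0 → 6 → 2 → 5 on input xyy.
No string of length < 3 is accepted (BFS exhausts all shorter strings without reaching an accepting state), and xyy is the lexicographically least accepting string of length 3.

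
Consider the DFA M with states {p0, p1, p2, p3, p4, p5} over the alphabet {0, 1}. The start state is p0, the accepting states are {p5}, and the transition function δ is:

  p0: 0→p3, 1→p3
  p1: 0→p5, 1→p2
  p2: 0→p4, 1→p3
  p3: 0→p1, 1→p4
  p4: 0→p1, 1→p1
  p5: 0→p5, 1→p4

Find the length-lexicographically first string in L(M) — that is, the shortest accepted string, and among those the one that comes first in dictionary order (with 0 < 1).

A breadth-first search from p0 reaches an accepting state first via the path p0 → p3 → p1 → p5 on input 000.
No string of length < 3 is accepted (BFS exhausts all shorter strings without reaching an accepting state), and 000 is the lexicographically least accepting string of length 3.

000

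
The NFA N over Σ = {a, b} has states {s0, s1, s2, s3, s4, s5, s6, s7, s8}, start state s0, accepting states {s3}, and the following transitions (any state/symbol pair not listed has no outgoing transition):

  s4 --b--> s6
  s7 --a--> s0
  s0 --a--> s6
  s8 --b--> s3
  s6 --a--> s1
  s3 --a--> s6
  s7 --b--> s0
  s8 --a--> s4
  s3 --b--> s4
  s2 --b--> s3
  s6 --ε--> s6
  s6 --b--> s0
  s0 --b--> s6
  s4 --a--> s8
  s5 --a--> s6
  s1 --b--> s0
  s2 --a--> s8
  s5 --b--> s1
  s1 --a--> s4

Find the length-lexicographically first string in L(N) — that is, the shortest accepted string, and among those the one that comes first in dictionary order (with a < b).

aaaab

A breadth-first search from s0 reaches an accepting state first via the path s0 → s6 → s1 → s4 → s8 → s3 on input aaaab.
No string of length < 5 is accepted (BFS exhausts all shorter strings without reaching an accepting state), and aaaab is the lexicographically least accepting string of length 5.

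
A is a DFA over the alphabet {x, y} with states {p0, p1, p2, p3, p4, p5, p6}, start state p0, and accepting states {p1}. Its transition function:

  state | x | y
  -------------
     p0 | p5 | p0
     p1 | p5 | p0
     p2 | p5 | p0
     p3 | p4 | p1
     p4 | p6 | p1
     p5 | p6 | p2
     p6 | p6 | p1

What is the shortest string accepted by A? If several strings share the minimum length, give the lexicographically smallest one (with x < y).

xxy

A breadth-first search from p0 reaches an accepting state first via the path p0 → p5 → p6 → p1 on input xxy.
No string of length < 3 is accepted (BFS exhausts all shorter strings without reaching an accepting state), and xxy is the lexicographically least accepting string of length 3.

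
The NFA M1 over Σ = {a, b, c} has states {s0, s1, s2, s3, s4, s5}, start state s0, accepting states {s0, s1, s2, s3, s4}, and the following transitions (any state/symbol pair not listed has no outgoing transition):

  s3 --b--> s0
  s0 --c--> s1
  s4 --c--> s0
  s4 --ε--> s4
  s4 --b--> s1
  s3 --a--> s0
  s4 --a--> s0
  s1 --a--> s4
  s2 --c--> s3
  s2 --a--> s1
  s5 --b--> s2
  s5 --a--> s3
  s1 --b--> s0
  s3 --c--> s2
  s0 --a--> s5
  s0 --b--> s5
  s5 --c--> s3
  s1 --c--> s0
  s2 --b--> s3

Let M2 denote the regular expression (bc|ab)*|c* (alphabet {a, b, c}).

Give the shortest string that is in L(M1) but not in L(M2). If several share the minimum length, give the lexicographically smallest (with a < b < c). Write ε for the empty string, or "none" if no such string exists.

The string aa is accepted by M1 but not by M2.
No shorter string lies in the difference, and aa is the lexicographically first length-2 string in L(M1) \ L(M2).

aa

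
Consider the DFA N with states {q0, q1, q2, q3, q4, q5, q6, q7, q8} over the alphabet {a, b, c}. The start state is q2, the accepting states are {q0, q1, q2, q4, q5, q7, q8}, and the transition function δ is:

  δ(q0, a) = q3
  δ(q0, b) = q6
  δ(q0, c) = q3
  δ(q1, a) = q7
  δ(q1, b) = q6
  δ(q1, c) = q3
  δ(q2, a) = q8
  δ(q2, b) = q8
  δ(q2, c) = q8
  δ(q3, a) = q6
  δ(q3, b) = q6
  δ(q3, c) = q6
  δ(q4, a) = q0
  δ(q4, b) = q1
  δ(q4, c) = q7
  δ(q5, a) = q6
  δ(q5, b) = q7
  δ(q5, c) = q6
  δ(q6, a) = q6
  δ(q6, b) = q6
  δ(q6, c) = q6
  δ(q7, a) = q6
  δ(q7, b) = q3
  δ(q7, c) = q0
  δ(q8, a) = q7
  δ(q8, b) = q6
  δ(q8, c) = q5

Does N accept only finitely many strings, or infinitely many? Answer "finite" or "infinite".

The useful states (reachable from q2 and able to reach an accepting state) are {q0, q2, q5, q7, q8}.
Restricted to these states the transition graph has no cycle, so every accepting path has bounded length and L is finite.

finite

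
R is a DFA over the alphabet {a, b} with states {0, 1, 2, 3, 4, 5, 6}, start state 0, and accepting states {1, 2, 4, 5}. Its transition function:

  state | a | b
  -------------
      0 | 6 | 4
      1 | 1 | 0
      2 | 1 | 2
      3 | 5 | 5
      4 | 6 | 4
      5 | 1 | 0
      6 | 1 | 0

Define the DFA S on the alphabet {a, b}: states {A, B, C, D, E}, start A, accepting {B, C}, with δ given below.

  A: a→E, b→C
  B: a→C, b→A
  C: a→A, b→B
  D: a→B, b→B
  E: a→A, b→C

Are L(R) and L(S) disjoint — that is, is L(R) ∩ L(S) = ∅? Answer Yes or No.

No

The string b is accepted by both R and S.
Hence L(R) ∩ L(S) ≠ ∅.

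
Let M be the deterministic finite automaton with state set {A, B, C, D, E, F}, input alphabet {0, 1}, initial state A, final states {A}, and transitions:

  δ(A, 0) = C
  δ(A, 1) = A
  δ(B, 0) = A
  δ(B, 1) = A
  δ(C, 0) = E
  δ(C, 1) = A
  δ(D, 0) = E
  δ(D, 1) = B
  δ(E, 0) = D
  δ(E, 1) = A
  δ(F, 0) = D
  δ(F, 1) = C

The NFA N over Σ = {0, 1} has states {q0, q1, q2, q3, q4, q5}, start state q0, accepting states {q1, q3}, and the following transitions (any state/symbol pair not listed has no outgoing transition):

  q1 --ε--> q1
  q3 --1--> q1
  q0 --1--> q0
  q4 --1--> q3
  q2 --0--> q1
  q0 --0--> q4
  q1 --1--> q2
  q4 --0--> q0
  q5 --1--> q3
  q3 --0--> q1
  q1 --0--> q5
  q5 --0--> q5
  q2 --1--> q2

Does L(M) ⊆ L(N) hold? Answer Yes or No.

No

The empty string ε is in L(M) but not in L(N).
So L(M) ⊄ L(N).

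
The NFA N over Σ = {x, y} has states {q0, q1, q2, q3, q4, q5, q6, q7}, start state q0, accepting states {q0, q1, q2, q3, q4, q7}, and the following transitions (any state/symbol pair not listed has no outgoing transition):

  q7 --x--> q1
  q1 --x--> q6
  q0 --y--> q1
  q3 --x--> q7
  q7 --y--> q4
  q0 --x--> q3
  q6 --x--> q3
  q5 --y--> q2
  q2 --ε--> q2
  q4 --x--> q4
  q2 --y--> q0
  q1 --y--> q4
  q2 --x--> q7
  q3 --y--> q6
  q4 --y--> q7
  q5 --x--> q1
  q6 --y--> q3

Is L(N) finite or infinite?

infinite

State q4 is reachable from the start and can reach an accepting state, and it lies on the cycle q4 → q4.
Traversing that cycle any number of times yields accepted strings of unbounded length, so the language is infinite.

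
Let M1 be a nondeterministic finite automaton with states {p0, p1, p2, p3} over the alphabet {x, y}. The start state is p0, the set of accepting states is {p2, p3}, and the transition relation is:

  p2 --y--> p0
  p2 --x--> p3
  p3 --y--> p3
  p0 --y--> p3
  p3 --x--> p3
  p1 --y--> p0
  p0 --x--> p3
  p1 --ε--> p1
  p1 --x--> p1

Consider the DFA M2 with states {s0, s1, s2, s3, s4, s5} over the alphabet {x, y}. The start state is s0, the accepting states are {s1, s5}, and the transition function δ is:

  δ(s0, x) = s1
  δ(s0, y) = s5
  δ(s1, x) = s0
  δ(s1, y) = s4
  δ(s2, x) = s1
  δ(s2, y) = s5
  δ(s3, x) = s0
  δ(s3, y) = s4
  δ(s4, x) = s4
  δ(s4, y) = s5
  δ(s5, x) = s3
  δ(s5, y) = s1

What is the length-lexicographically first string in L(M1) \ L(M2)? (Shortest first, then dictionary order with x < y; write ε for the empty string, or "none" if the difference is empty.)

The string xx is accepted by M1 but not by M2.
No shorter string lies in the difference, and xx is the lexicographically first length-2 string in L(M1) \ L(M2).

xx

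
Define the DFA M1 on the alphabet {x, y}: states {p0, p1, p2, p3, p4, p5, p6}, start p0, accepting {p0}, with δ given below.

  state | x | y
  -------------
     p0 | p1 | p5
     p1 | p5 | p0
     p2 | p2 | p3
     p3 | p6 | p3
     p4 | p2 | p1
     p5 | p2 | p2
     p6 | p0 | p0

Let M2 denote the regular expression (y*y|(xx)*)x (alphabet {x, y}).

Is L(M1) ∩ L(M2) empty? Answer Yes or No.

Converting the expression M2 to a DFA (subset construction, then merging equivalent states) gives the minimal DFA with states {r0, r1, r2, r3, r4, r5}, start state r0, accepting states {r1, r5} and transitions r0: x→r1, y→r2; r1: x→r3, y→r4; r2: x→r5, y→r2; r3: x→r1, y→r4; r4: x→r4, y→r4; r5: x→r4, y→r4.
Exploring the product automaton M1 × M2 from the start pair (p0, r0), following both machines on each input symbol, reaches 16 state pairs: (p0, r0), (p1, r1), (p5, r2), (p5, r3), (p0, r4), (p2, r5), (p2, r2), (p2, r1), (p2, r4), (p1, r4), (p5, r4), (p3, r4), (p3, r2), (p2, r3), (p6, r4), (p6, r5).
M1 accepts in {p0} and M2 accepts in {r1, r5}; no reachable pair has both components accepting, so no string drives both machines to acceptance simultaneously and L(M1) ∩ L(M2) = ∅.
So no string is accepted by both, and the intersection is empty.

Yes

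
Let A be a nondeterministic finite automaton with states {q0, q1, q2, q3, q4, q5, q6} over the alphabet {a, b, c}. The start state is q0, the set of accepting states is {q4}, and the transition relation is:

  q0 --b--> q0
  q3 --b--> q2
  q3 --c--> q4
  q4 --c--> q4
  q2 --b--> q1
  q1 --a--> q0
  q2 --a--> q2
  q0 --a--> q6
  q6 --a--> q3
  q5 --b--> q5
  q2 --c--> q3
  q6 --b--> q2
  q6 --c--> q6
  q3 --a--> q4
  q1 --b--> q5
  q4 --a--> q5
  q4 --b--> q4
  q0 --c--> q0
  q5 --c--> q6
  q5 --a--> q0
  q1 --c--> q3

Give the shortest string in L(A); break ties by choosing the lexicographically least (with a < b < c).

A breadth-first search from q0 reaches an accepting state first via the path q0 → q6 → q3 → q4 on input aaa.
No string of length < 3 is accepted (BFS exhausts all shorter strings without reaching an accepting state), and aaa is the lexicographically least accepting string of length 3.

aaa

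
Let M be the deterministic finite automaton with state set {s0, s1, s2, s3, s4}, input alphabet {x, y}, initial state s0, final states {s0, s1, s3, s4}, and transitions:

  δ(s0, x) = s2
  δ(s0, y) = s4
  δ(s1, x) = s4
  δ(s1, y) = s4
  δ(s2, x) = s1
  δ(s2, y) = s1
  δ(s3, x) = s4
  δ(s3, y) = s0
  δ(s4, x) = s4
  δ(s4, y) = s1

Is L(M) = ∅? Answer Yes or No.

No

The empty string ε is accepted: the run s0 ends in the accepting state s0.
Since at least one string is accepted, L(M) is not empty.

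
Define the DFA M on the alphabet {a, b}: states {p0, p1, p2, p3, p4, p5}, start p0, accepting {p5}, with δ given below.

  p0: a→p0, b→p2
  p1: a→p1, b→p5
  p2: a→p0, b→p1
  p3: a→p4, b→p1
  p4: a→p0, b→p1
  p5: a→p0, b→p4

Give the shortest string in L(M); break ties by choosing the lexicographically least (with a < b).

bbb

A breadth-first search from p0 reaches an accepting state first via the path p0 → p2 → p1 → p5 on input bbb.
No string of length < 3 is accepted (BFS exhausts all shorter strings without reaching an accepting state), and bbb is the lexicographically least accepting string of length 3.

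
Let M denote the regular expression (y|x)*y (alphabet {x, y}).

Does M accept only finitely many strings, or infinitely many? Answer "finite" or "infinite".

infinite

The expression contains a Kleene star applied to a subexpression that matches at least one nonempty string, so it matches strings of unbounded length.
Hence L(M) is infinite.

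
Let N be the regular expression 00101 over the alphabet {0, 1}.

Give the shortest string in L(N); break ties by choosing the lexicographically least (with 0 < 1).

00101

By inspection of the expression, no string of length less than 5 matches, and 00101 is the lexicographically first match of length 5.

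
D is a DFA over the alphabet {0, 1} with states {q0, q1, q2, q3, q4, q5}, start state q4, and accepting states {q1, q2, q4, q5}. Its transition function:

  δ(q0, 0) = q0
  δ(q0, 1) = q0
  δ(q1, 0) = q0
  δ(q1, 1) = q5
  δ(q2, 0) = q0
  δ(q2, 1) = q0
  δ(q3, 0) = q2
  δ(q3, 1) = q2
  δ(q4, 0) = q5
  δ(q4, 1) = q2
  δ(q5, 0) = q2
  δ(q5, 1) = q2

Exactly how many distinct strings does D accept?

The useful subgraph on states {q2, q4, q5} is acyclic, so L(D) is finite; the longest accepting path visits 3 useful states, giving maximum string length 2.
Counting accepting paths from q4 by length: 1 of length 0, 2 of length 1, 2 of length 2. Total 5.

5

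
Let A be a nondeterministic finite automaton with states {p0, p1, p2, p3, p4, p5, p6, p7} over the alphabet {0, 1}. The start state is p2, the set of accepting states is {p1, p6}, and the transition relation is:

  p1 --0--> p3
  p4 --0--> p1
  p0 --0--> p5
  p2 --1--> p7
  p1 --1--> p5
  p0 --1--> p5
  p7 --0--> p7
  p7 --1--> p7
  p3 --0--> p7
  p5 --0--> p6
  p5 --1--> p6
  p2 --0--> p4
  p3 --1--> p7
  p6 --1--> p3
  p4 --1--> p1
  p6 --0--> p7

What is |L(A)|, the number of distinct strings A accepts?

The useful subgraph on states {p1, p2, p4, p5, p6} is acyclic, so L(A) is finite; the longest accepting path visits 5 useful states, giving maximum string length 4.
Counting accepting paths from p2 by length: 2 of length 2, 4 of length 4. Total 6.

6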